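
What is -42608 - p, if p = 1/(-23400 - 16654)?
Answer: -1706620831/40054 ≈ -42608.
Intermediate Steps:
p = -1/40054 (p = 1/(-40054) = -1/40054 ≈ -2.4966e-5)
-42608 - p = -42608 - 1*(-1/40054) = -42608 + 1/40054 = -1706620831/40054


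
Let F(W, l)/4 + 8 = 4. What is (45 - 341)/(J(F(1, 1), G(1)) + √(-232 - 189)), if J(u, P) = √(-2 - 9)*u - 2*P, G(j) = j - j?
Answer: 296*I/(√421 - 16*√11) ≈ -9.0943*I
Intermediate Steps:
G(j) = 0
F(W, l) = -16 (F(W, l) = -32 + 4*4 = -32 + 16 = -16)
J(u, P) = -2*P + I*u*√11 (J(u, P) = √(-11)*u - 2*P = (I*√11)*u - 2*P = I*u*√11 - 2*P = -2*P + I*u*√11)
(45 - 341)/(J(F(1, 1), G(1)) + √(-232 - 189)) = (45 - 341)/((-2*0 + I*(-16)*√11) + √(-232 - 189)) = -296/((0 - 16*I*√11) + √(-421)) = -296/(-16*I*√11 + I*√421) = -296/(I*√421 - 16*I*√11)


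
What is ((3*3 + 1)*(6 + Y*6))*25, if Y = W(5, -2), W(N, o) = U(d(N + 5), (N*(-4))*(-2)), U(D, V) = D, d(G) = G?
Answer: 16500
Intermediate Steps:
W(N, o) = 5 + N (W(N, o) = N + 5 = 5 + N)
Y = 10 (Y = 5 + 5 = 10)
((3*3 + 1)*(6 + Y*6))*25 = ((3*3 + 1)*(6 + 10*6))*25 = ((9 + 1)*(6 + 60))*25 = (10*66)*25 = 660*25 = 16500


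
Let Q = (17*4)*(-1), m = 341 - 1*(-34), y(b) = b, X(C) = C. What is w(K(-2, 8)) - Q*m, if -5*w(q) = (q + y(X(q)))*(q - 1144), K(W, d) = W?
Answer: 122916/5 ≈ 24583.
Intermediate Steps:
w(q) = -2*q*(-1144 + q)/5 (w(q) = -(q + q)*(q - 1144)/5 = -2*q*(-1144 + q)/5)
m = 375 (m = 341 + 34 = 375)
Q = -68 (Q = 68*(-1) = -68)
w(K(-2, 8)) - Q*m = (⅖)*(-2)*(1144 - 1*(-2)) - (-68)*375 = (⅖)*(-2)*(1144 + 2) - 1*(-25500) = (⅖)*(-2)*1146 + 25500 = -4584/5 + 25500 = 122916/5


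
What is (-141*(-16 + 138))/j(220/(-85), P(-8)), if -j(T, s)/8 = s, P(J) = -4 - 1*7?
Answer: -8601/44 ≈ -195.48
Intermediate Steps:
P(J) = -11 (P(J) = -4 - 7 = -11)
j(T, s) = -8*s
(-141*(-16 + 138))/j(220/(-85), P(-8)) = (-141*(-16 + 138))/((-8*(-11))) = -141*122/88 = -17202*1/88 = -8601/44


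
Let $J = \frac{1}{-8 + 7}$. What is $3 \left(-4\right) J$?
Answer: $12$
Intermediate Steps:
$J = -1$ ($J = \frac{1}{-1} = -1$)
$3 \left(-4\right) J = 3 \left(-4\right) \left(-1\right) = \left(-12\right) \left(-1\right) = 12$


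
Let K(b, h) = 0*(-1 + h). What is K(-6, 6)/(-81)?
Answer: 0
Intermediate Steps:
K(b, h) = 0
K(-6, 6)/(-81) = 0/(-81) = 0*(-1/81) = 0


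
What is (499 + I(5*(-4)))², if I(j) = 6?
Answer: 255025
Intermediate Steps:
(499 + I(5*(-4)))² = (499 + 6)² = 505² = 255025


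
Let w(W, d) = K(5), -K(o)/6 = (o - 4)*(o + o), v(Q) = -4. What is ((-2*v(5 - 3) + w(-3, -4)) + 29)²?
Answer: 529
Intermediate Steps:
K(o) = -12*o*(-4 + o) (K(o) = -6*(o - 4)*(o + o) = -6*(-4 + o)*2*o = -12*o*(-4 + o))
w(W, d) = -60 (w(W, d) = 12*5*(4 - 1*5) = 12*5*(4 - 5) = 12*5*(-1) = -60)
((-2*v(5 - 3) + w(-3, -4)) + 29)² = ((-2*(-4) - 60) + 29)² = ((8 - 60) + 29)² = (-52 + 29)² = (-23)² = 529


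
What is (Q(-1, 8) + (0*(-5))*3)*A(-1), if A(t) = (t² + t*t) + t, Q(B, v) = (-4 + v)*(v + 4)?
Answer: 48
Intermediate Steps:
Q(B, v) = (-4 + v)*(4 + v)
A(t) = t + 2*t² (A(t) = (t² + t²) + t = 2*t² + t = t + 2*t²)
(Q(-1, 8) + (0*(-5))*3)*A(-1) = ((-16 + 8²) + (0*(-5))*3)*(-(1 + 2*(-1))) = ((-16 + 64) + 0*3)*(-(1 - 2)) = (48 + 0)*(-1*(-1)) = 48*1 = 48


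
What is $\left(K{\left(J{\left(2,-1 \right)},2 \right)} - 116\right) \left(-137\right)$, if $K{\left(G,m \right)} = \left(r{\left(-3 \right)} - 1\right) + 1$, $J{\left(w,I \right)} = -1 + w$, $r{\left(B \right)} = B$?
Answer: $16303$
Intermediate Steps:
$K{\left(G,m \right)} = -3$ ($K{\left(G,m \right)} = \left(-3 - 1\right) + 1 = -4 + 1 = -3$)
$\left(K{\left(J{\left(2,-1 \right)},2 \right)} - 116\right) \left(-137\right) = \left(-3 - 116\right) \left(-137\right) = \left(-119\right) \left(-137\right) = 16303$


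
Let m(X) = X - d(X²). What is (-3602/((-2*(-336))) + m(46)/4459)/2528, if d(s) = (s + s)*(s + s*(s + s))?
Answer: -1819495984837/541072896 ≈ -3362.8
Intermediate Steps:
d(s) = 2*s*(s + 2*s²) (d(s) = (2*s)*(s + s*(2*s)) = (2*s)*(s + 2*s²) = 2*s*(s + 2*s²))
m(X) = X - X⁴*(2 + 4*X²) (m(X) = X - (X²)²*(2 + 4*X²) = X - X⁴*(2 + 4*X²))
(-3602/((-2*(-336))) + m(46)/4459)/2528 = (-3602/((-2*(-336))) + (46 - 4*46⁶ - 2*46⁴)/4459)/2528 = (-3602/672 + (46 - 4*9474296896 - 2*4477456)*(1/4459))*(1/2528) = (-3602*1/672 + (46 - 37897187584 - 8954912)*(1/4459))*(1/2528) = (-1801/336 - 37906142450*1/4459)*(1/2528) = (-1801/336 - 37906142450/4459)*(1/2528) = -1819495984837/214032*1/2528 = -1819495984837/541072896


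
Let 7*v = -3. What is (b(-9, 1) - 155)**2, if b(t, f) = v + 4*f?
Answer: 1123600/49 ≈ 22931.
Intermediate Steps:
v = -3/7 (v = (1/7)*(-3) = -3/7 ≈ -0.42857)
b(t, f) = -3/7 + 4*f
(b(-9, 1) - 155)**2 = ((-3/7 + 4*1) - 155)**2 = ((-3/7 + 4) - 155)**2 = (25/7 - 155)**2 = (-1060/7)**2 = 1123600/49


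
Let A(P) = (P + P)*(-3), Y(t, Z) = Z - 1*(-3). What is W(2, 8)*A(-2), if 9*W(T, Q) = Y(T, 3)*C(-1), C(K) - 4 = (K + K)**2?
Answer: 64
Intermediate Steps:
Y(t, Z) = 3 + Z (Y(t, Z) = Z + 3 = 3 + Z)
C(K) = 4 + 4*K**2 (C(K) = 4 + (K + K)**2 = 4 + (2*K)**2 = 4 + 4*K**2)
A(P) = -6*P (A(P) = (2*P)*(-3) = -6*P)
W(T, Q) = 16/3 (W(T, Q) = ((3 + 3)*(4 + 4*(-1)**2))/9 = (6*(4 + 4*1))/9 = (6*(4 + 4))/9 = (6*8)/9 = (1/9)*48 = 16/3)
W(2, 8)*A(-2) = 16*(-6*(-2))/3 = (16/3)*12 = 64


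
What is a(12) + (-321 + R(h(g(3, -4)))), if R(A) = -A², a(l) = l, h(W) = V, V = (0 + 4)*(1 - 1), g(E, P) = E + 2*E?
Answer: -309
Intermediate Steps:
g(E, P) = 3*E
V = 0 (V = 4*0 = 0)
h(W) = 0
a(12) + (-321 + R(h(g(3, -4)))) = 12 + (-321 - 1*0²) = 12 + (-321 - 1*0) = 12 + (-321 + 0) = 12 - 321 = -309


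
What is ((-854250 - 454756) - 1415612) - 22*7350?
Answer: -2886318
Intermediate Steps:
((-854250 - 454756) - 1415612) - 22*7350 = (-1309006 - 1415612) - 161700 = -2724618 - 161700 = -2886318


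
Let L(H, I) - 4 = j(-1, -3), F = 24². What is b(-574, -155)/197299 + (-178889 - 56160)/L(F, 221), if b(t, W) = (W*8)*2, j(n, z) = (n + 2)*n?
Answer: -46374940091/591897 ≈ -78350.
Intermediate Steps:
j(n, z) = n*(2 + n) (j(n, z) = (2 + n)*n = n*(2 + n))
F = 576
L(H, I) = 3 (L(H, I) = 4 - (2 - 1) = 4 - 1*1 = 4 - 1 = 3)
b(t, W) = 16*W (b(t, W) = (8*W)*2 = 16*W)
b(-574, -155)/197299 + (-178889 - 56160)/L(F, 221) = (16*(-155))/197299 + (-178889 - 56160)/3 = -2480*1/197299 - 235049*⅓ = -2480/197299 - 235049/3 = -46374940091/591897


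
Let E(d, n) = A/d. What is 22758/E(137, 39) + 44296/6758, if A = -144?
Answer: -1755335387/81096 ≈ -21645.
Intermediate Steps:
E(d, n) = -144/d
22758/E(137, 39) + 44296/6758 = 22758/((-144/137)) + 44296/6758 = 22758/((-144*1/137)) + 44296*(1/6758) = 22758/(-144/137) + 22148/3379 = 22758*(-137/144) + 22148/3379 = -519641/24 + 22148/3379 = -1755335387/81096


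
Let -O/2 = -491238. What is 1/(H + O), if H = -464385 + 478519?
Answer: 1/996610 ≈ 1.0034e-6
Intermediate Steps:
O = 982476 (O = -2*(-491238) = 982476)
H = 14134
1/(H + O) = 1/(14134 + 982476) = 1/996610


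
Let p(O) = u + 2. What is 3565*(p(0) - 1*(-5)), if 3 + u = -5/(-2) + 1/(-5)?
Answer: 44919/2 ≈ 22460.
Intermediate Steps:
u = -7/10 (u = -3 + (-5/(-2) + 1/(-5)) = -3 + (-5*(-½) + 1*(-⅕)) = -3 + (5/2 - ⅕) = -3 + 23/10 = -7/10 ≈ -0.70000)
p(O) = 13/10 (p(O) = -7/10 + 2 = 13/10)
3565*(p(0) - 1*(-5)) = 3565*(13/10 - 1*(-5)) = 3565*(13/10 + 5) = 3565*(63/10) = 44919/2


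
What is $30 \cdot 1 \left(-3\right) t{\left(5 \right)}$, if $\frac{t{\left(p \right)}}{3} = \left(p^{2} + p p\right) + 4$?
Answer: $-14580$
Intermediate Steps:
$t{\left(p \right)} = 12 + 6 p^{2}$ ($t{\left(p \right)} = 3 \left(\left(p^{2} + p p\right) + 4\right) = 3 \left(\left(p^{2} + p^{2}\right) + 4\right) = 3 \left(2 p^{2} + 4\right) = 3 \left(4 + 2 p^{2}\right) = 12 + 6 p^{2}$)
$30 \cdot 1 \left(-3\right) t{\left(5 \right)} = 30 \cdot 1 \left(-3\right) \left(12 + 6 \cdot 5^{2}\right) = 30 \left(-3\right) \left(12 + 6 \cdot 25\right) = - 90 \left(12 + 150\right) = \left(-90\right) 162 = -14580$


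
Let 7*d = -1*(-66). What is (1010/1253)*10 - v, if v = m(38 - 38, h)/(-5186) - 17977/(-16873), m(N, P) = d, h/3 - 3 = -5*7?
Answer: 383583933378/54820866317 ≈ 6.9970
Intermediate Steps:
d = 66/7 (d = (-1*(-66))/7 = (1/7)*66 = 66/7 ≈ 9.4286)
h = -96 (h = 9 + 3*(-5*7) = 9 + 3*(-35) = 9 - 105 = -96)
m(N, P) = 66/7
v = 325743718/306261823 (v = (66/7)/(-5186) - 17977/(-16873) = (66/7)*(-1/5186) - 17977*(-1/16873) = -33/18151 + 17977/16873 = 325743718/306261823 ≈ 1.0636)
(1010/1253)*10 - v = (1010/1253)*10 - 1*325743718/306261823 = (1010*(1/1253))*10 - 325743718/306261823 = (1010/1253)*10 - 325743718/306261823 = 10100/1253 - 325743718/306261823 = 383583933378/54820866317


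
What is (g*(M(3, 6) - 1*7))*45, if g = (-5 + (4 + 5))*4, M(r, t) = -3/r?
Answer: -5760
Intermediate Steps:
g = 16 (g = (-5 + 9)*4 = 4*4 = 16)
(g*(M(3, 6) - 1*7))*45 = (16*(-3/3 - 1*7))*45 = (16*(-3*⅓ - 7))*45 = (16*(-1 - 7))*45 = (16*(-8))*45 = -128*45 = -5760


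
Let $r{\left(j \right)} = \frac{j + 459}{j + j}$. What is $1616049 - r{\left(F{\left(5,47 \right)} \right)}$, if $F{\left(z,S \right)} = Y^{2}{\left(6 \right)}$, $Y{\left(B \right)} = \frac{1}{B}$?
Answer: $\frac{3215573}{2} \approx 1.6078 \cdot 10^{6}$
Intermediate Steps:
$F{\left(z,S \right)} = \frac{1}{36}$ ($F{\left(z,S \right)} = \left(\frac{1}{6}\right)^{2} = \frac{1}{36}$)
$r{\left(j \right)} = \frac{459 + j}{2 j}$
$1616049 - r{\left(F{\left(5,47 \right)} \right)} = 1616049 - \frac{\frac{1}{\frac{1}{36}} \left(459 + \frac{1}{36}\right)}{2} = 1616049 - \frac{1}{2} \cdot 36 \cdot \frac{16525}{36} = 1616049 - \frac{16525}{2} = \frac{3215573}{2}$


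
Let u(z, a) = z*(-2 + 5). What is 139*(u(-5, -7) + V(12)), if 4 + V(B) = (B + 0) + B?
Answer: 695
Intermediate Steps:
u(z, a) = 3*z (u(z, a) = z*3 = 3*z)
V(B) = -4 + 2*B (V(B) = -4 + ((B + 0) + B) = -4 + (B + B) = -4 + 2*B)
139*(u(-5, -7) + V(12)) = 139*(3*(-5) + (-4 + 2*12)) = 139*(-15 + (-4 + 24)) = 139*(-15 + 20) = 139*5 = 695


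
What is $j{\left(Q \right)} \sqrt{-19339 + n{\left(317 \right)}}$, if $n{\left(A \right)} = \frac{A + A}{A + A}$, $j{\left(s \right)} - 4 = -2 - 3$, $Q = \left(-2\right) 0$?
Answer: $- i \sqrt{19338} \approx - 139.06 i$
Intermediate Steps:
$Q = 0$
$j{\left(s \right)} = -1$ ($j{\left(s \right)} = 4 - 5 = -1$)
$n{\left(A \right)} = 1$ ($n{\left(A \right)} = \frac{2 A}{2 A} = 2 A \frac{1}{2 A} = 1$)
$j{\left(Q \right)} \sqrt{-19339 + n{\left(317 \right)}} = - \sqrt{-19339 + 1} = - \sqrt{-19338} = - i \sqrt{19338}$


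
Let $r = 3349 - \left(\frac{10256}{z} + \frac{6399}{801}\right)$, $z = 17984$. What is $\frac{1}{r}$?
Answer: $\frac{100036}{334164351} \approx 0.00029936$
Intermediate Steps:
$r = \frac{334164351}{100036}$ ($r = 3349 - \left(\frac{10256}{17984} + \frac{6399}{801}\right) = 3349 - \left(10256 \cdot \frac{1}{17984} + 6399 \cdot \frac{1}{801}\right) = 3349 - \left(\frac{641}{1124} + \frac{711}{89}\right) = 3349 - \frac{856213}{100036} = \frac{334164351}{100036} \approx 3340.4$)
$\frac{1}{r} = \frac{1}{\frac{334164351}{100036}} = \frac{100036}{334164351}$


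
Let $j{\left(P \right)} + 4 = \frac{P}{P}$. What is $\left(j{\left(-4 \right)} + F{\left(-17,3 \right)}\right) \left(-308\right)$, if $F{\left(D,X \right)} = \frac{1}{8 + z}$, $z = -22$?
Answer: $946$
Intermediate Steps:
$F{\left(D,X \right)} = - \frac{1}{14}$ ($F{\left(D,X \right)} = \frac{1}{8 - 22} = \frac{1}{-14} = - \frac{1}{14}$)
$j{\left(P \right)} = -3$ ($j{\left(P \right)} = -4 + \frac{P}{P} = -4 + 1 = -3$)
$\left(j{\left(-4 \right)} + F{\left(-17,3 \right)}\right) \left(-308\right) = \left(-3 - \frac{1}{14}\right) \left(-308\right) = \left(- \frac{43}{14}\right) \left(-308\right) = 946$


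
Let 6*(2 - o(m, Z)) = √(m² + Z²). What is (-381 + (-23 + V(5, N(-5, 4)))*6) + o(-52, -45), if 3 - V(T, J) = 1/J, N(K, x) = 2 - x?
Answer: -496 - √4729/6 ≈ -507.46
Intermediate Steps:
o(m, Z) = 2 - √(Z² + m²)/6 (o(m, Z) = 2 - √(m² + Z²)/6 = 2 - √(Z² + m²)/6)
V(T, J) = 3 - 1/J
(-381 + (-23 + V(5, N(-5, 4)))*6) + o(-52, -45) = (-381 + (-23 + (3 - 1/(2 - 1*4)))*6) + (2 - √((-45)² + (-52)²)/6) = (-381 + (-23 + (3 - 1/(2 - 4)))*6) + (2 - √(2025 + 2704)/6) = (-381 + (-23 + (3 - 1/(-2)))*6) + (2 - √4729/6) = (-381 + (-23 + (3 - 1*(-½)))*6) + (2 - √4729/6) = (-381 + (-23 + (3 + ½))*6) + (2 - √4729/6) = (-381 + (-23 + 7/2)*6) + (2 - √4729/6) = (-381 - 39/2*6) + (2 - √4729/6) = (-381 - 117) + (2 - √4729/6) = -498 + (2 - √4729/6) = -496 - √4729/6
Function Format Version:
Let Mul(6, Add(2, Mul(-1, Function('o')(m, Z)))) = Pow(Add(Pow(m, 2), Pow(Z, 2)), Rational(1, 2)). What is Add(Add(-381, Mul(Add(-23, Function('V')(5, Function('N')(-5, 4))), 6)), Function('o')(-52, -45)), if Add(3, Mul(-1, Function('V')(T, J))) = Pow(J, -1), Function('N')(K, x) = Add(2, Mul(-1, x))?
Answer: Add(-496, Mul(Rational(-1, 6), Pow(4729, Rational(1, 2)))) ≈ -507.46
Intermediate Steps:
Function('o')(m, Z) = Add(2, Mul(Rational(-1, 6), Pow(Add(Pow(Z, 2), Pow(m, 2)), Rational(1, 2)))) (Function('o')(m, Z) = Add(2, Mul(Rational(-1, 6), Pow(Add(Pow(m, 2), Pow(Z, 2)), Rational(1, 2)))) = Add(2, Mul(Rational(-1, 6), Pow(Add(Pow(Z, 2), Pow(m, 2)), Rational(1, 2)))))
Function('V')(T, J) = Add(3, Mul(-1, Pow(J, -1)))
Add(Add(-381, Mul(Add(-23, Function('V')(5, Function('N')(-5, 4))), 6)), Function('o')(-52, -45)) = Add(Add(-381, Mul(Add(-23, Add(3, Mul(-1, Pow(Add(2, Mul(-1, 4)), -1)))), 6)), Add(2, Mul(Rational(-1, 6), Pow(Add(Pow(-45, 2), Pow(-52, 2)), Rational(1, 2))))) = Add(Add(-381, Mul(Add(-23, Add(3, Mul(-1, Pow(Add(2, -4), -1)))), 6)), Add(2, Mul(Rational(-1, 6), Pow(Add(2025, 2704), Rational(1, 2))))) = Add(Add(-381, Mul(Add(-23, Add(3, Mul(-1, Pow(-2, -1)))), 6)), Add(2, Mul(Rational(-1, 6), Pow(4729, Rational(1, 2))))) = Add(Add(-381, Mul(Add(-23, Add(3, Mul(-1, Rational(-1, 2)))), 6)), Add(2, Mul(Rational(-1, 6), Pow(4729, Rational(1, 2))))) = Add(Add(-381, Mul(Add(-23, Add(3, Rational(1, 2))), 6)), Add(2, Mul(Rational(-1, 6), Pow(4729, Rational(1, 2))))) = Add(Add(-381, Mul(Add(-23, Rational(7, 2)), 6)), Add(2, Mul(Rational(-1, 6), Pow(4729, Rational(1, 2))))) = Add(Add(-381, Mul(Rational(-39, 2), 6)), Add(2, Mul(Rational(-1, 6), Pow(4729, Rational(1, 2))))) = Add(Add(-381, -117), Add(2, Mul(Rational(-1, 6), Pow(4729, Rational(1, 2))))) = Add(-498, Add(2, Mul(Rational(-1, 6), Pow(4729, Rational(1, 2))))) = Add(-496, Mul(Rational(-1, 6), Pow(4729, Rational(1, 2))))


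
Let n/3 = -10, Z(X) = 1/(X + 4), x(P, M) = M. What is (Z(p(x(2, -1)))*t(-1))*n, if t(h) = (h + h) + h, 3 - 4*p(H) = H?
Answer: 18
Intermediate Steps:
p(H) = 3/4 - H/4
t(h) = 3*h (t(h) = 2*h + h = 3*h)
Z(X) = 1/(4 + X)
n = -30 (n = 3*(-10) = -30)
(Z(p(x(2, -1)))*t(-1))*n = ((3*(-1))/(4 + (3/4 - 1/4*(-1))))*(-30) = (-3/(4 + (3/4 + 1/4)))*(-30) = (-3/(4 + 1))*(-30) = (-3/5)*(-30) = ((1/5)*(-3))*(-30) = -3/5*(-30) = 18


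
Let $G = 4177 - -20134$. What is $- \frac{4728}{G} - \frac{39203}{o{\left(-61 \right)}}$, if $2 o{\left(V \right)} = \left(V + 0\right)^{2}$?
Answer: $- \frac{1923721154}{90461231} \approx -21.266$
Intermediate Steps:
$G = 24311$ ($G = 4177 + 20134 = 24311$)
$o{\left(V \right)} = \frac{V^{2}}{2}$ ($o{\left(V \right)} = \frac{\left(V + 0\right)^{2}}{2} = \frac{V^{2}}{2}$)
$- \frac{4728}{G} - \frac{39203}{o{\left(-61 \right)}} = - \frac{4728}{24311} - \frac{39203}{\frac{1}{2} \left(-61\right)^{2}} = \left(-4728\right) \frac{1}{24311} - \frac{39203}{\frac{1}{2} \cdot 3721} = - \frac{4728}{24311} - \frac{39203}{\frac{3721}{2}} = - \frac{4728}{24311} - \frac{78406}{3721} = - \frac{1923721154}{90461231}$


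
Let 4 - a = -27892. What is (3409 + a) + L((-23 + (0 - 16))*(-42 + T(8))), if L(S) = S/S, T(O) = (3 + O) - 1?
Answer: 31306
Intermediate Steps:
a = 27896 (a = 4 - 1*(-27892) = 4 + 27892 = 27896)
T(O) = 2 + O
L(S) = 1
(3409 + a) + L((-23 + (0 - 16))*(-42 + T(8))) = (3409 + 27896) + 1 = 31305 + 1 = 31306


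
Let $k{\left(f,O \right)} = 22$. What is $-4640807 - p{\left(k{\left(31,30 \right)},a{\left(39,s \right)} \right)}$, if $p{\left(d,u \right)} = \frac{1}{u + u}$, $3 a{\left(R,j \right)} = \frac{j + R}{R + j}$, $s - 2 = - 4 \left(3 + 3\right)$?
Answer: $- \frac{9281617}{2} \approx -4.6408 \cdot 10^{6}$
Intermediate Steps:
$s = -22$ ($s = 2 - 4 \left(3 + 3\right) = 2 - 24 = -22$)
$a{\left(R,j \right)} = \frac{1}{3}$ ($a{\left(R,j \right)} = \frac{\left(j + R\right) \frac{1}{R + j}}{3} = \frac{\left(R + j\right) \frac{1}{R + j}}{3} = \frac{1}{3} \cdot 1 = \frac{1}{3}$)
$p{\left(d,u \right)} = \frac{1}{2 u}$
$-4640807 - p{\left(k{\left(31,30 \right)},a{\left(39,s \right)} \right)} = -4640807 - \frac{\frac{1}{\frac{1}{3}}}{2} = -4640807 - \frac{1}{2} \cdot 3 = -4640807 - \frac{3}{2} = - \frac{9281617}{2}$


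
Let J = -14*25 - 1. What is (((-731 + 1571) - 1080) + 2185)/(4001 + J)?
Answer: 389/730 ≈ 0.53288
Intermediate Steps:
J = -351 (J = -350 - 1 = -351)
(((-731 + 1571) - 1080) + 2185)/(4001 + J) = (((-731 + 1571) - 1080) + 2185)/(4001 - 351) = ((840 - 1080) + 2185)/3650 = (-240 + 2185)*(1/3650) = 1945*(1/3650) = 389/730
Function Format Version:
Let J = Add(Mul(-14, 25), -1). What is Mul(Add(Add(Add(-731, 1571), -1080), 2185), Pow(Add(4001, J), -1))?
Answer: Rational(389, 730) ≈ 0.53288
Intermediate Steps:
J = -351 (J = Add(-350, -1) = -351)
Mul(Add(Add(Add(-731, 1571), -1080), 2185), Pow(Add(4001, J), -1)) = Mul(Add(Add(Add(-731, 1571), -1080), 2185), Pow(Add(4001, -351), -1)) = Mul(Add(Add(840, -1080), 2185), Pow(3650, -1)) = Mul(Add(-240, 2185), Rational(1, 3650)) = Mul(1945, Rational(1, 3650)) = Rational(389, 730)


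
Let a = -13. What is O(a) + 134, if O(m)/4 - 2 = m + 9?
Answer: 126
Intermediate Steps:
O(m) = 44 + 4*m (O(m) = 8 + 4*(m + 9) = 8 + 4*(9 + m) = 8 + (36 + 4*m) = 44 + 4*m)
O(a) + 134 = (44 + 4*(-13)) + 134 = (44 - 52) + 134 = -8 + 134 = 126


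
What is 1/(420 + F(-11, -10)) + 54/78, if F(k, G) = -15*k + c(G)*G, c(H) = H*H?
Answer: 3722/5395 ≈ 0.68990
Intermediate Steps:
c(H) = H**2
F(k, G) = G**3 - 15*k (F(k, G) = -15*k + G**2*G = -15*k + G**3 = G**3 - 15*k)
1/(420 + F(-11, -10)) + 54/78 = 1/(420 + ((-10)**3 - 15*(-11))) + 54/78 = 1/(420 + (-1000 + 165)) + (1/78)*54 = 1/(420 - 835) + 9/13 = 1/(-415) + 9/13 = -1/415 + 9/13 = 3722/5395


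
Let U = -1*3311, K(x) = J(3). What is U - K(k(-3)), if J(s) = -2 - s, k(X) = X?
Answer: -3306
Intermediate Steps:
K(x) = -5 (K(x) = -2 - 1*3 = -2 - 3 = -5)
U = -3311
U - K(k(-3)) = -3311 - 1*(-5) = -3311 + 5 = -3306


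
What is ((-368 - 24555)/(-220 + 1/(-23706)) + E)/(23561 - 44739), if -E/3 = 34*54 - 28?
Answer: 13848538233/55225034069 ≈ 0.25077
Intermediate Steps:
E = -5424 (E = -3*(34*54 - 28) = -3*(1836 - 28) = -3*1808 = -5424)
((-368 - 24555)/(-220 + 1/(-23706)) + E)/(23561 - 44739) = ((-368 - 24555)/(-220 + 1/(-23706)) - 5424)/(23561 - 44739) = (-24923/(-220 - 1/23706) - 5424)/(-21178) = (-24923/(-5215321/23706) - 5424)*(-1/21178) = (-24923*(-23706/5215321) - 5424)*(-1/21178) = (590824638/5215321 - 5424)*(-1/21178) = -27697076466/5215321*(-1/21178) = 13848538233/55225034069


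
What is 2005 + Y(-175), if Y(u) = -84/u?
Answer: 50137/25 ≈ 2005.5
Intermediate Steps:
2005 + Y(-175) = 2005 - 84/(-175) = 2005 - 84*(-1/175) = 2005 + 12/25 = 50137/25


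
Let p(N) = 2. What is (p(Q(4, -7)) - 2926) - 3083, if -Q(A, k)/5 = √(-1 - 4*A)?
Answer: -6007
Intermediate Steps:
Q(A, k) = -5*√(-1 - 4*A)
(p(Q(4, -7)) - 2926) - 3083 = (2 - 2926) - 3083 = -2924 - 3083 = -6007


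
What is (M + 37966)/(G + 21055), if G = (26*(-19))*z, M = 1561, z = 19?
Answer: 39527/11669 ≈ 3.3874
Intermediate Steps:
G = -9386 (G = (26*(-19))*19 = -494*19 = -9386)
(M + 37966)/(G + 21055) = (1561 + 37966)/(-9386 + 21055) = 39527/11669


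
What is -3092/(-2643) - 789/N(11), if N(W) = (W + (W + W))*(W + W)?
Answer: 53155/639606 ≈ 0.083106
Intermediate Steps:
N(W) = 6*W² (N(W) = (W + 2*W)*(2*W) = (3*W)*(2*W) = 6*W²)
-3092/(-2643) - 789/N(11) = -3092/(-2643) - 789/(6*11²) = -3092*(-1/2643) - 789/(6*121) = 3092/2643 - 789/726 = 3092/2643 - 789*1/726 = 3092/2643 - 263/242 = 53155/639606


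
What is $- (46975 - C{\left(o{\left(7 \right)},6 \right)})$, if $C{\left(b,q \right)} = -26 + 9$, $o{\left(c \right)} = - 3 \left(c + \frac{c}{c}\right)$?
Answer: $-46992$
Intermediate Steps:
$o{\left(c \right)} = -3 - 3 c$ ($o{\left(c \right)} = - 3 \left(c + 1\right) = - 3 \left(1 + c\right) = -3 - 3 c$)
$C{\left(b,q \right)} = -17$
$- (46975 - C{\left(o{\left(7 \right)},6 \right)}) = - (46975 - -17) = - (46975 + 17) = \left(-1\right) 46992 = -46992$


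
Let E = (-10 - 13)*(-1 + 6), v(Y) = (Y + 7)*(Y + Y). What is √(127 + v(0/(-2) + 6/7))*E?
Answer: -115*√6883/7 ≈ -1363.0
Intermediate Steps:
v(Y) = 2*Y*(7 + Y) (v(Y) = (7 + Y)*(2*Y) = 2*Y*(7 + Y))
E = -115 (E = -23*5 = -115)
√(127 + v(0/(-2) + 6/7))*E = √(127 + 2*(0/(-2) + 6/7)*(7 + (0/(-2) + 6/7)))*(-115) = √(127 + 2*(0*(-½) + 6*(⅐))*(7 + (0*(-½) + 6*(⅐))))*(-115) = √(127 + 2*(0 + 6/7)*(7 + (0 + 6/7)))*(-115) = √(127 + 2*(6/7)*(7 + 6/7))*(-115) = √(127 + 2*(6/7)*(55/7))*(-115) = √(127 + 660/49)*(-115) = √(6883/49)*(-115) = (√6883/7)*(-115) = -115*√6883/7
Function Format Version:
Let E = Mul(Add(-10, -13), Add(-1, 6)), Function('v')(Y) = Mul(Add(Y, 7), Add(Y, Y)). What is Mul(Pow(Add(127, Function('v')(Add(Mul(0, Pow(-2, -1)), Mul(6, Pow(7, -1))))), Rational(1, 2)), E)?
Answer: Mul(Rational(-115, 7), Pow(6883, Rational(1, 2))) ≈ -1363.0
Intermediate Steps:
Function('v')(Y) = Mul(2, Y, Add(7, Y)) (Function('v')(Y) = Mul(Add(7, Y), Mul(2, Y)) = Mul(2, Y, Add(7, Y)))
E = -115 (E = Mul(-23, 5) = -115)
Mul(Pow(Add(127, Function('v')(Add(Mul(0, Pow(-2, -1)), Mul(6, Pow(7, -1))))), Rational(1, 2)), E) = Mul(Pow(Add(127, Mul(2, Add(Mul(0, Pow(-2, -1)), Mul(6, Pow(7, -1))), Add(7, Add(Mul(0, Pow(-2, -1)), Mul(6, Pow(7, -1)))))), Rational(1, 2)), -115) = Mul(Pow(Add(127, Mul(2, Add(Mul(0, Rational(-1, 2)), Mul(6, Rational(1, 7))), Add(7, Add(Mul(0, Rational(-1, 2)), Mul(6, Rational(1, 7)))))), Rational(1, 2)), -115) = Mul(Pow(Add(127, Mul(2, Add(0, Rational(6, 7)), Add(7, Add(0, Rational(6, 7))))), Rational(1, 2)), -115) = Mul(Pow(Add(127, Mul(2, Rational(6, 7), Add(7, Rational(6, 7)))), Rational(1, 2)), -115) = Mul(Pow(Add(127, Mul(2, Rational(6, 7), Rational(55, 7))), Rational(1, 2)), -115) = Mul(Pow(Add(127, Rational(660, 49)), Rational(1, 2)), -115) = Mul(Pow(Rational(6883, 49), Rational(1, 2)), -115) = Mul(Mul(Rational(1, 7), Pow(6883, Rational(1, 2))), -115) = Mul(Rational(-115, 7), Pow(6883, Rational(1, 2)))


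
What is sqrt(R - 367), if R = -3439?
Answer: I*sqrt(3806) ≈ 61.693*I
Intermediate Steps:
sqrt(R - 367) = sqrt(-3439 - 367) = sqrt(-3806) = I*sqrt(3806)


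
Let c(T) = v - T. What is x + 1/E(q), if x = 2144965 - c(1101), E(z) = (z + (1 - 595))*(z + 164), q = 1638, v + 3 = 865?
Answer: 4035746542753/1881288 ≈ 2.1452e+6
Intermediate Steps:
v = 862 (v = -3 + 865 = 862)
c(T) = 862 - T
E(z) = (-594 + z)*(164 + z) (E(z) = (z - 594)*(164 + z) = (-594 + z)*(164 + z))
x = 2145204 (x = 2144965 - (862 - 1*1101) = 2144965 - (862 - 1101) = 2144965 - 1*(-239) = 2144965 + 239 = 2145204)
x + 1/E(q) = 2145204 + 1/(-97416 + 1638² - 430*1638) = 2145204 + 1/(-97416 + 2683044 - 704340) = 2145204 + 1/1881288 = 4035746542753/1881288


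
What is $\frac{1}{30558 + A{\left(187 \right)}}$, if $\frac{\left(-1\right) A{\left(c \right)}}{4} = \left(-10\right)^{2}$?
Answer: $\frac{1}{30158} \approx 3.3159 \cdot 10^{-5}$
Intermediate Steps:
$A{\left(c \right)} = -400$ ($A{\left(c \right)} = - 4 \left(-10\right)^{2} = \left(-4\right) 100 = -400$)
$\frac{1}{30558 + A{\left(187 \right)}} = \frac{1}{30558 - 400} = \frac{1}{30158}$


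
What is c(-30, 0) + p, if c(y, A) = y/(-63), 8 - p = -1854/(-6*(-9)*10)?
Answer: 2501/210 ≈ 11.910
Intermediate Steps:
p = 343/30 (p = 8 - (-1854)/(-6*(-9)*10) = 8 - (-1854)/(54*10) = 8 - (-1854)/540 = 8 - 1*(-103/30) = 8 + 103/30 = 343/30 ≈ 11.433)
c(y, A) = -y/63 (c(y, A) = y*(-1/63) = -y/63)
c(-30, 0) + p = -1/63*(-30) + 343/30 = 10/21 + 343/30 = 2501/210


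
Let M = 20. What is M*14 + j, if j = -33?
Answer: 247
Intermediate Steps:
M*14 + j = 20*14 - 33 = 280 - 33 = 247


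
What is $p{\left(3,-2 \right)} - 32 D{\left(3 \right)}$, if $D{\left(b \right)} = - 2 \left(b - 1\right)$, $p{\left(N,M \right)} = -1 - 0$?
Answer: $127$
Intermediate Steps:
$p{\left(N,M \right)} = -1$ ($p{\left(N,M \right)} = -1 + 0 = -1$)
$D{\left(b \right)} = 2 - 2 b$ ($D{\left(b \right)} = - 2 \left(-1 + b\right) = 2 - 2 b$)
$p{\left(3,-2 \right)} - 32 D{\left(3 \right)} = -1 - 32 \left(2 - 6\right) = -1 - -128 = -1 + 128 = 127$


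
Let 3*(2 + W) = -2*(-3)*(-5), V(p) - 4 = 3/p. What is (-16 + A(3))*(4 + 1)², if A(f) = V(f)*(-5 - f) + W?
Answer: -1700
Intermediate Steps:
V(p) = 4 + 3/p
W = -12 (W = -2 + (-2*(-3)*(-5))/3 = -2 + (6*(-5))/3 = -2 + (⅓)*(-30) = -2 - 10 = -12)
A(f) = -12 + (-5 - f)*(4 + 3/f) (A(f) = (4 + 3/f)*(-5 - f) - 12 = (-5 - f)*(4 + 3/f) - 12 = -12 + (-5 - f)*(4 + 3/f))
(-16 + A(3))*(4 + 1)² = (-16 + (-35 - 15/3 - 4*3))*(4 + 1)² = (-16 + (-35 - 15*⅓ - 12))*5² = (-16 + (-35 - 5 - 12))*25 = (-16 - 52)*25 = -68*25 = -1700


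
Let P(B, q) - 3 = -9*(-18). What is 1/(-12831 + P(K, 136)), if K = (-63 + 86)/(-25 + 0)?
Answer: -1/12666 ≈ -7.8951e-5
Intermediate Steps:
K = -23/25 (K = 23/(-25) = 23*(-1/25) = -23/25 ≈ -0.92000)
P(B, q) = 165 (P(B, q) = 3 - 9*(-18) = 3 + 162 = 165)
1/(-12831 + P(K, 136)) = 1/(-12831 + 165) = 1/(-12666) = -1/12666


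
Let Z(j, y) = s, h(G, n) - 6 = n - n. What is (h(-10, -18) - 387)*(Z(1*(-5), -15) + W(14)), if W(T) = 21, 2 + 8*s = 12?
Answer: -33909/4 ≈ -8477.3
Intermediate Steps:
s = 5/4 (s = -¼ + (⅛)*12 = -¼ + 3/2 = 5/4 ≈ 1.2500)
h(G, n) = 6 (h(G, n) = 6 + (n - n) = 6 + 0 = 6)
Z(j, y) = 5/4
(h(-10, -18) - 387)*(Z(1*(-5), -15) + W(14)) = (6 - 387)*(5/4 + 21) = -381*89/4 = -33909/4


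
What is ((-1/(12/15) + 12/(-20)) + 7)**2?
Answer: 10609/400 ≈ 26.522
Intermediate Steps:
((-1/(12/15) + 12/(-20)) + 7)**2 = ((-1/(12*(1/15)) + 12*(-1/20)) + 7)**2 = ((-1/4/5 - 3/5) + 7)**2 = ((-1*5/4 - 3/5) + 7)**2 = ((-5/4 - 3/5) + 7)**2 = (-37/20 + 7)**2 = (103/20)**2 = 10609/400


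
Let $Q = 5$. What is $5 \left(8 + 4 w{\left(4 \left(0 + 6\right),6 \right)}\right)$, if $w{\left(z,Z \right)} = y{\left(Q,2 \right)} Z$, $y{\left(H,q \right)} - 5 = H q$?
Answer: $1840$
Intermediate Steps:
$y{\left(H,q \right)} = 5 + H q$
$w{\left(z,Z \right)} = 15 Z$ ($w{\left(z,Z \right)} = \left(5 + 5 \cdot 2\right) Z = \left(5 + 10\right) Z = 15 Z$)
$5 \left(8 + 4 w{\left(4 \left(0 + 6\right),6 \right)}\right) = 5 \left(8 + 4 \cdot 15 \cdot 6\right) = 5 \left(8 + 4 \cdot 90\right) = 5 \left(8 + 360\right) = 5 \cdot 368 = 1840$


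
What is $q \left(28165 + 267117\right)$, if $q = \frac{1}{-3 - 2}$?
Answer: $- \frac{295282}{5} \approx -59056.0$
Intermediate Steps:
$q = - \frac{1}{5}$ ($q = \frac{1}{-5} = - \frac{1}{5} \approx -0.2$)
$q \left(28165 + 267117\right) = - \frac{28165 + 267117}{5} = \left(- \frac{1}{5}\right) 295282 = - \frac{295282}{5}$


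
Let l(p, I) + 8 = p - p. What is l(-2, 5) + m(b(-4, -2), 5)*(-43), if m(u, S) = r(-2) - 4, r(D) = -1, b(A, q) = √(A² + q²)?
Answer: 207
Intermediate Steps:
l(p, I) = -8 (l(p, I) = -8 + (p - p) = -8 + 0 = -8)
m(u, S) = -5 (m(u, S) = -1 - 4 = -5)
l(-2, 5) + m(b(-4, -2), 5)*(-43) = -8 - 5*(-43) = -8 + 215 = 207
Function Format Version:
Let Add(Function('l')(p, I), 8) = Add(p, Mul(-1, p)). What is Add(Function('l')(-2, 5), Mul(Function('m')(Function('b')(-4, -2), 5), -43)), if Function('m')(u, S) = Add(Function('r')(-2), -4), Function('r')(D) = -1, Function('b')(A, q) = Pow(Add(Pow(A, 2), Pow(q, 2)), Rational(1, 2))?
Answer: 207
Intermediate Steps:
Function('l')(p, I) = -8 (Function('l')(p, I) = Add(-8, Add(p, Mul(-1, p))) = Add(-8, 0) = -8)
Function('m')(u, S) = -5 (Function('m')(u, S) = Add(-1, -4) = -5)
Add(Function('l')(-2, 5), Mul(Function('m')(Function('b')(-4, -2), 5), -43)) = Add(-8, Mul(-5, -43)) = Add(-8, 215) = 207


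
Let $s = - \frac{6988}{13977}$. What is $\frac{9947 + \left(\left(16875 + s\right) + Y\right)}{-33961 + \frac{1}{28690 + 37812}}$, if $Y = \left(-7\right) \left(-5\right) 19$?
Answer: $- \frac{25548659289122}{31566696982317} \approx -0.80935$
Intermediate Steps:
$s = - \frac{6988}{13977}$ ($s = \left(-6988\right) \frac{1}{13977} = - \frac{6988}{13977} \approx -0.49996$)
$Y = 665$ ($Y = 35 \cdot 19 = 665$)
$\frac{9947 + \left(\left(16875 + s\right) + Y\right)}{-33961 + \frac{1}{28690 + 37812}} = \frac{9947 + \left(\left(16875 - \frac{6988}{13977}\right) + 665\right)}{-33961 + \frac{1}{28690 + 37812}} = \frac{9947 + \left(\frac{235854887}{13977} + 665\right)}{-33961 + \frac{1}{66502}} = \frac{9947 + \frac{245149592}{13977}}{-33961 + \frac{1}{66502}} = \frac{384178811}{13977 \left(- \frac{2258474421}{66502}\right)} = \frac{384178811}{13977} \left(- \frac{66502}{2258474421}\right) = - \frac{25548659289122}{31566696982317}$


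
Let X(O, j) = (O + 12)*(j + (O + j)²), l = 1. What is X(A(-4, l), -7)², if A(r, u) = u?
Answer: 142129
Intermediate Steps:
X(O, j) = (12 + O)*(j + (O + j)²)
X(A(-4, l), -7)² = (12*(-7) + 12*(1 - 7)² + 1*(-7) + 1*(1 - 7)²)² = (-84 + 12*(-6)² - 7 + 1*(-6)²)² = (-84 + 12*36 - 7 + 1*36)² = (-84 + 432 - 7 + 36)² = 377² = 142129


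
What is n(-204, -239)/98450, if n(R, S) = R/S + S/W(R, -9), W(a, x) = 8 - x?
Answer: -53653/400002350 ≈ -0.00013413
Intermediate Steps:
n(R, S) = S/17 + R/S (n(R, S) = R/S + S/(8 - 1*(-9)) = R/S + S/(8 + 9) = R/S + S/17 = S/17 + R/S)
n(-204, -239)/98450 = ((1/17)*(-239) - 204/(-239))/98450 = (-239/17 - 204*(-1/239))*(1/98450) = (-239/17 + 204/239)*(1/98450) = -53653/4063*1/98450 = -53653/400002350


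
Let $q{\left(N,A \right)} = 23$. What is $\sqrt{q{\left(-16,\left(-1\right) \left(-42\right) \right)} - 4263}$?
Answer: $4 i \sqrt{265} \approx 65.115 i$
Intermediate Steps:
$\sqrt{q{\left(-16,\left(-1\right) \left(-42\right) \right)} - 4263} = \sqrt{23 - 4263} = \sqrt{-4240} = 4 i \sqrt{265}$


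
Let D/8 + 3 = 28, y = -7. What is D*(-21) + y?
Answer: -4207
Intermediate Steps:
D = 200 (D = -24 + 8*28 = -24 + 224 = 200)
D*(-21) + y = 200*(-21) - 7 = -4200 - 7 = -4207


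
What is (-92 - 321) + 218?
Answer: -195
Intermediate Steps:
(-92 - 321) + 218 = -413 + 218 = -195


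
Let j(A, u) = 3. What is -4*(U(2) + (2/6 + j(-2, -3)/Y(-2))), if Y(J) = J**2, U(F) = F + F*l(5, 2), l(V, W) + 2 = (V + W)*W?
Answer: -325/3 ≈ -108.33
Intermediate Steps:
l(V, W) = -2 + W*(V + W) (l(V, W) = -2 + (V + W)*W = -2 + W*(V + W))
U(F) = 13*F (U(F) = F + F*(-2 + 2**2 + 5*2) = F + F*(-2 + 4 + 10) = F + F*12 = F + 12*F = 13*F)
-4*(U(2) + (2/6 + j(-2, -3)/Y(-2))) = -4*(13*2 + (2/6 + 3/((-2)**2))) = -4*(26 + (2*(1/6) + 3/4)) = -4*(26 + (1/3 + 3*(1/4))) = -4*(26 + (1/3 + 3/4)) = -4*(26 + 13/12) = -4*325/12 = -325/3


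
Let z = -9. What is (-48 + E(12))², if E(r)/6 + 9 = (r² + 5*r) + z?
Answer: 1140624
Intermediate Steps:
E(r) = -108 + 6*r² + 30*r (E(r) = -54 + 6*((r² + 5*r) - 9) = -54 + 6*(-9 + r² + 5*r) = -54 + (-54 + 6*r² + 30*r) = -108 + 6*r² + 30*r)
(-48 + E(12))² = (-48 + (-108 + 6*12² + 30*12))² = (-48 + (-108 + 6*144 + 360))² = (-48 + (-108 + 864 + 360))² = (-48 + 1116)² = 1068² = 1140624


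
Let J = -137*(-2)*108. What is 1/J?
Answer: 1/29592 ≈ 3.3793e-5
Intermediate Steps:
J = 29592 (J = 274*108 = 29592)
1/J = 1/29592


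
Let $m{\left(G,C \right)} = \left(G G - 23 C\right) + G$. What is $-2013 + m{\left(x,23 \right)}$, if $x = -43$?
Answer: $-736$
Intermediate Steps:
$m{\left(G,C \right)} = G + G^{2} - 23 C$ ($m{\left(G,C \right)} = \left(G^{2} - 23 C\right) + G = G + G^{2} - 23 C$)
$-2013 + m{\left(x,23 \right)} = -2013 - \left(572 - 1849\right) = -2013 - -1277 = -2013 + 1277 = -736$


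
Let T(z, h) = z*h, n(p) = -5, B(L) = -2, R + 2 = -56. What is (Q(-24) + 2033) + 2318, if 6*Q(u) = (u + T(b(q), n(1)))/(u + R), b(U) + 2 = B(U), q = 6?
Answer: 535174/123 ≈ 4351.0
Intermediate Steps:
R = -58 (R = -2 - 56 = -58)
b(U) = -4 (b(U) = -2 - 2 = -4)
T(z, h) = h*z
Q(u) = (20 + u)/(6*(-58 + u)) (Q(u) = ((u - 5*(-4))/(u - 58))/6 = ((u + 20)/(-58 + u))/6 = ((20 + u)/(-58 + u))/6 = (20 + u)/(6*(-58 + u)))
(Q(-24) + 2033) + 2318 = ((20 - 24)/(6*(-58 - 24)) + 2033) + 2318 = ((⅙)*(-4)/(-82) + 2033) + 2318 = ((⅙)*(-1/82)*(-4) + 2033) + 2318 = (1/123 + 2033) + 2318 = 250060/123 + 2318 = 535174/123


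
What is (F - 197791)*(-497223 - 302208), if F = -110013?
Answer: 246068059524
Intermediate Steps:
(F - 197791)*(-497223 - 302208) = (-110013 - 197791)*(-497223 - 302208) = -307804*(-799431) = 246068059524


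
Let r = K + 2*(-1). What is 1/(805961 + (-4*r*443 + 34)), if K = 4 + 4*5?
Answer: 1/767011 ≈ 1.3038e-6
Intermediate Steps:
K = 24 (K = 4 + 20 = 24)
r = 22 (r = 24 + 2*(-1) = 24 - 2 = 22)
1/(805961 + (-4*r*443 + 34)) = 1/(805961 + (-4*22*443 + 34)) = 1/(805961 + (-88*443 + 34)) = 1/(805961 + (-38984 + 34)) = 1/(805961 - 38950) = 1/767011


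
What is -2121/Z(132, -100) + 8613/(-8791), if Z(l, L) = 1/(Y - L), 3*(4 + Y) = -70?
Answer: -1354930279/8791 ≈ -1.5413e+5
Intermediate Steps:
Y = -82/3 (Y = -4 + (1/3)*(-70) = -4 - 70/3 = -82/3 ≈ -27.333)
Z(l, L) = 1/(-82/3 - L)
-2121/Z(132, -100) + 8613/(-8791) = -2121/((-3/(82 + 3*(-100)))) + 8613/(-8791) = -2121/((-3/(82 - 300))) + 8613*(-1/8791) = -2121/((-3/(-218))) - 8613/8791 = -2121/((-3*(-1/218))) - 8613/8791 = -2121/3/218 - 8613/8791 = -2121*218/3 - 8613/8791 = -154126 - 8613/8791 = -1354930279/8791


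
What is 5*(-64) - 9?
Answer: -329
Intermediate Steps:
5*(-64) - 9 = -320 - 9 = -329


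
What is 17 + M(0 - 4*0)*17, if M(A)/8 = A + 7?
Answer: 969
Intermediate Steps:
M(A) = 56 + 8*A (M(A) = 8*(A + 7) = 8*(7 + A) = 56 + 8*A)
17 + M(0 - 4*0)*17 = 17 + (56 + 8*(0 - 4*0))*17 = 17 + (56 + 8*(0 + 0))*17 = 17 + (56 + 8*0)*17 = 17 + (56 + 0)*17 = 17 + 56*17 = 17 + 952 = 969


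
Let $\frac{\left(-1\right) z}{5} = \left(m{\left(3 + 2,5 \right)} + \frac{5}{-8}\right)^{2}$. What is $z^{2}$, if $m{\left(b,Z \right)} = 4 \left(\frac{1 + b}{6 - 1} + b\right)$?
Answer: $\frac{874391437921}{102400} \approx 8.539 \cdot 10^{6}$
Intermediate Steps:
$m{\left(b,Z \right)} = \frac{4}{5} + \frac{24 b}{5}$ ($m{\left(b,Z \right)} = 4 \left(\frac{1 + b}{5} + b\right) = 4 \left(\left(1 + b\right) \frac{1}{5} + b\right) = 4 \left(\left(\frac{1}{5} + \frac{b}{5}\right) + b\right) = 4 \left(\frac{1}{5} + \frac{6 b}{5}\right) = \frac{4}{5} + \frac{24 b}{5}$)
$z = - \frac{935089}{320}$ ($z = - 5 \left(\left(\frac{4}{5} + \frac{24 \left(3 + 2\right)}{5}\right) + \frac{5}{-8}\right)^{2} = - 5 \left(\left(\frac{4}{5} + \frac{24}{5} \cdot 5\right) + 5 \left(- \frac{1}{8}\right)\right)^{2} = - 5 \left(\left(\frac{4}{5} + 24\right) - \frac{5}{8}\right)^{2} = - 5 \left(\frac{124}{5} - \frac{5}{8}\right)^{2} = - 5 \left(\frac{967}{40}\right)^{2} = \left(-5\right) \frac{935089}{1600} = - \frac{935089}{320} \approx -2922.2$)
$z^{2} = \left(- \frac{935089}{320}\right)^{2} = \frac{874391437921}{102400}$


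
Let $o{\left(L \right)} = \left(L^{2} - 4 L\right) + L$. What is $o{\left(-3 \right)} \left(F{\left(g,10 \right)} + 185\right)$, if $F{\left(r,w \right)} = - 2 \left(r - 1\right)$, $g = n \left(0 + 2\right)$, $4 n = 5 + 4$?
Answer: $3204$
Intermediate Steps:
$n = \frac{9}{4}$ ($n = \frac{5 + 4}{4} = \frac{1}{4} \cdot 9 = \frac{9}{4} \approx 2.25$)
$o{\left(L \right)} = L^{2} - 3 L$
$g = \frac{9}{2}$ ($g = \frac{9 \left(0 + 2\right)}{4} = \frac{9}{4} \cdot 2 = \frac{9}{2} \approx 4.5$)
$F{\left(r,w \right)} = 2 - 2 r$ ($F{\left(r,w \right)} = - 2 \left(-1 + r\right) = 2 - 2 r$)
$o{\left(-3 \right)} \left(F{\left(g,10 \right)} + 185\right) = - 3 \left(-3 - 3\right) \left(\left(2 - 9\right) + 185\right) = \left(-3\right) \left(-6\right) \left(\left(2 - 9\right) + 185\right) = 18 \left(-7 + 185\right) = 18 \cdot 178 = 3204$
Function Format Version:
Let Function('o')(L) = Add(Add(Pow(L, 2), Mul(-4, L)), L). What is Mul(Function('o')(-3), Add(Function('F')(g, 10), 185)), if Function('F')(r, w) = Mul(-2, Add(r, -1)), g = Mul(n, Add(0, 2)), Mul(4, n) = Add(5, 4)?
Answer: 3204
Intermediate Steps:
n = Rational(9, 4) (n = Mul(Rational(1, 4), Add(5, 4)) = Mul(Rational(1, 4), 9) = Rational(9, 4) ≈ 2.2500)
Function('o')(L) = Add(Pow(L, 2), Mul(-3, L))
g = Rational(9, 2) (g = Mul(Rational(9, 4), Add(0, 2)) = Mul(Rational(9, 4), 2) = Rational(9, 2) ≈ 4.5000)
Function('F')(r, w) = Add(2, Mul(-2, r)) (Function('F')(r, w) = Mul(-2, Add(-1, r)) = Add(2, Mul(-2, r)))
Mul(Function('o')(-3), Add(Function('F')(g, 10), 185)) = Mul(Mul(-3, Add(-3, -3)), Add(Add(2, Mul(-2, Rational(9, 2))), 185)) = Mul(Mul(-3, -6), Add(Add(2, -9), 185)) = Mul(18, Add(-7, 185)) = Mul(18, 178) = 3204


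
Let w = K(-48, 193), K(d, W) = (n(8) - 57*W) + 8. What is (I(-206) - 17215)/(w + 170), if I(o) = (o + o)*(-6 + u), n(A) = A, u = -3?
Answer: 13507/10815 ≈ 1.2489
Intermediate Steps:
I(o) = -18*o (I(o) = (o + o)*(-6 - 3) = (2*o)*(-9) = -18*o)
K(d, W) = 16 - 57*W (K(d, W) = (8 - 57*W) + 8 = 16 - 57*W)
w = -10985 (w = 16 - 57*193 = 16 - 11001 = -10985)
(I(-206) - 17215)/(w + 170) = (-18*(-206) - 17215)/(-10985 + 170) = (3708 - 17215)/(-10815) = -13507*(-1/10815) = 13507/10815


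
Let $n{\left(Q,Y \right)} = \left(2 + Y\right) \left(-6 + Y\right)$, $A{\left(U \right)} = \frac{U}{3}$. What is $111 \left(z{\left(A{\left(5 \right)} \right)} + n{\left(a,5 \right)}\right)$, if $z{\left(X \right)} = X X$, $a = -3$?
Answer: $- \frac{1406}{3} \approx -468.67$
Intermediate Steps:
$A{\left(U \right)} = \frac{U}{3}$ ($A{\left(U \right)} = U \frac{1}{3} = \frac{U}{3}$)
$z{\left(X \right)} = X^{2}$
$n{\left(Q,Y \right)} = \left(-6 + Y\right) \left(2 + Y\right)$
$111 \left(z{\left(A{\left(5 \right)} \right)} + n{\left(a,5 \right)}\right) = 111 \left(\left(\frac{1}{3} \cdot 5\right)^{2} - \left(32 - 25\right)\right) = 111 \left(\left(\frac{5}{3}\right)^{2} - 7\right) = 111 \left(\frac{25}{9} - 7\right) = 111 \left(- \frac{38}{9}\right) = - \frac{1406}{3}$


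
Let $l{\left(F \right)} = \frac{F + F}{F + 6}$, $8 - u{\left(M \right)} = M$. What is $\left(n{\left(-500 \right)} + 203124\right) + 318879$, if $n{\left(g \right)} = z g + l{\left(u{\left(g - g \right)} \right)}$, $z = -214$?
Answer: $\frac{4403029}{7} \approx 6.29 \cdot 10^{5}$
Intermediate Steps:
$u{\left(M \right)} = 8 - M$
$l{\left(F \right)} = \frac{2 F}{6 + F}$
$n{\left(g \right)} = \frac{8}{7} - 214 g$ ($n{\left(g \right)} = - 214 g + \frac{2 \left(8 - \left(g - g\right)\right)}{6 + \left(8 - \left(g - g\right)\right)} = - 214 g + \frac{2 \left(8 - 0\right)}{6 + \left(8 - 0\right)} = - 214 g + \frac{2 \left(8 + 0\right)}{6 + \left(8 + 0\right)} = - 214 g + 2 \cdot 8 \frac{1}{6 + 8} = - 214 g + 2 \cdot 8 \cdot \frac{1}{14} = - 214 g + \frac{8}{7} = \frac{8}{7} - 214 g$)
$\left(n{\left(-500 \right)} + 203124\right) + 318879 = \left(\left(\frac{8}{7} - -107000\right) + 203124\right) + 318879 = \left(\left(\frac{8}{7} + 107000\right) + 203124\right) + 318879 = \left(\frac{749008}{7} + 203124\right) + 318879 = \frac{2170876}{7} + 318879 = \frac{4403029}{7}$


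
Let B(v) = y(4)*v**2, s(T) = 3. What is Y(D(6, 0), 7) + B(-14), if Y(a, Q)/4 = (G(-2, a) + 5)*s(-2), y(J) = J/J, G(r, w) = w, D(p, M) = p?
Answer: 328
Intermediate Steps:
y(J) = 1
B(v) = v**2 (B(v) = 1*v**2 = v**2)
Y(a, Q) = 60 + 12*a (Y(a, Q) = 4*((a + 5)*3) = 4*((5 + a)*3) = 4*(15 + 3*a) = 60 + 12*a)
Y(D(6, 0), 7) + B(-14) = (60 + 12*6) + (-14)**2 = (60 + 72) + 196 = 132 + 196 = 328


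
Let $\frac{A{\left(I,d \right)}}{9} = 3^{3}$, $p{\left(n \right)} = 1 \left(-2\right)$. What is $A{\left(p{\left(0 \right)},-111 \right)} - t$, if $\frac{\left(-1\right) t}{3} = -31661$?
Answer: $-94740$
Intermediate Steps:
$t = 94983$ ($t = \left(-3\right) \left(-31661\right) = 94983$)
$p{\left(n \right)} = -2$
$A{\left(I,d \right)} = 243$ ($A{\left(I,d \right)} = 9 \cdot 3^{3} = 9 \cdot 27 = 243$)
$A{\left(p{\left(0 \right)},-111 \right)} - t = 243 - 94983 = -94740$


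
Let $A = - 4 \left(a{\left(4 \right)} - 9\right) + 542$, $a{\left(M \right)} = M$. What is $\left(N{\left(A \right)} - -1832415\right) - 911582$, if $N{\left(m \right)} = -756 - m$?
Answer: $919515$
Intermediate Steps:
$A = 562$ ($A = - 4 \left(4 - 9\right) + 542 = \left(-4\right) \left(-5\right) + 542 = 20 + 542 = 562$)
$\left(N{\left(A \right)} - -1832415\right) - 911582 = \left(\left(-756 - 562\right) - -1832415\right) - 911582 = \left(\left(-756 - 562\right) + 1832415\right) - 911582 = \left(-1318 + 1832415\right) - 911582 = 1831097 - 911582 = 919515$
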